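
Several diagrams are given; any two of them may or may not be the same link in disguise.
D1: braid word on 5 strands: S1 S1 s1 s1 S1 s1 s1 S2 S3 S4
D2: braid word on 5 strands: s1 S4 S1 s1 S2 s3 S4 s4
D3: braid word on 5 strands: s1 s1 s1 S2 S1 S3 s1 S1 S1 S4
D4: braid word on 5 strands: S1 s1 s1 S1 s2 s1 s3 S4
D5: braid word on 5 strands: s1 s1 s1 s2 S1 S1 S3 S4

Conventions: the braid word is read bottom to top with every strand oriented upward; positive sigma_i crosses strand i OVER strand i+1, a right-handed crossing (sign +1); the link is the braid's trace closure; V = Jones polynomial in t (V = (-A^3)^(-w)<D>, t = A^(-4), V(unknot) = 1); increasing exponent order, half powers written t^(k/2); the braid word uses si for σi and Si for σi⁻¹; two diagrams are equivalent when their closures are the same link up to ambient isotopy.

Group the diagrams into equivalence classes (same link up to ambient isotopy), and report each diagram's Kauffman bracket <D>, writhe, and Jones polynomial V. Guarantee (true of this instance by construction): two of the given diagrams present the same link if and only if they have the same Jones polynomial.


grouping into links: {D1, D2, D3, D4, D5}
V(D1) = 1  (w -2, c 10, <D> = A^-6)
D2 (bracket 1; 8 crossings at w = 0): V = 1
V(D3) = 1  [10 crossings, <D> = A^-6, w = -2]
V(D4) = 1  [8 crossings, <D> = A^6, w = +2]
D5 (bracket 1; 8 crossings at w = 0): V = 1
why: all 5 diagrams share one V(t), hence one class


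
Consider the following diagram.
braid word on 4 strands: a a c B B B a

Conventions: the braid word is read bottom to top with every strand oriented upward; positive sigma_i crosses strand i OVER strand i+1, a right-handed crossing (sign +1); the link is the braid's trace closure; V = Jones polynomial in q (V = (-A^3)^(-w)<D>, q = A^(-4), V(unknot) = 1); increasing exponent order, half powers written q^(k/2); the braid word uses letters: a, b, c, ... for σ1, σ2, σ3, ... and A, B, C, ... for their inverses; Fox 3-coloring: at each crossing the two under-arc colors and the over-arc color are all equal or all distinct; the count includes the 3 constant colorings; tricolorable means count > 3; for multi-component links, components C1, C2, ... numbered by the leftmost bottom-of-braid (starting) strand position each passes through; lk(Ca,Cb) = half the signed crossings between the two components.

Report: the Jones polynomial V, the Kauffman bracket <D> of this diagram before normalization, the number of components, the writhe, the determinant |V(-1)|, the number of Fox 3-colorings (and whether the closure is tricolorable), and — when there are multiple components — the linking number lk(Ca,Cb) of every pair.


Jones polynomial: V(q) = -q^-3 + q^-2 - q^-1 + 3 - q + q^2 - q^3
<D> = A^-9 - A^-5 + A^-1 - 3A^3 + A^7 - A^11 + A^15; writhe +1
components 1, writhe +1 (7 crossings)
3-colorings: 27 of 3^7, det 9 — tricolorable
note: the span of V is 6, forcing >= 6 crossings in any diagram


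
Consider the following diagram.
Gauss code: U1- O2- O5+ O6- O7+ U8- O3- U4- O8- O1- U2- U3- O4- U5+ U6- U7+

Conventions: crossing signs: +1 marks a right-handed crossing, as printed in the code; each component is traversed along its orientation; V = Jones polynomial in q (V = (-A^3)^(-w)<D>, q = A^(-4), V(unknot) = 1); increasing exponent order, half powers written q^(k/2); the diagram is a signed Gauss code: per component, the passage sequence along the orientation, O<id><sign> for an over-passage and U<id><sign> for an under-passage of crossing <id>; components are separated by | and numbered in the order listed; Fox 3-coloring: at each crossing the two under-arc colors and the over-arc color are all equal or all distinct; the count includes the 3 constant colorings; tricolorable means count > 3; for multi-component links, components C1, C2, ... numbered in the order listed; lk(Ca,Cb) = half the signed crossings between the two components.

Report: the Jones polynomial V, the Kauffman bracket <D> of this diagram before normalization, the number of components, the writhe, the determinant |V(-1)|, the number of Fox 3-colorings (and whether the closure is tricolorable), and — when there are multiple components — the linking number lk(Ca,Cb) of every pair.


V = -q^-6 + q^-5 - q^-4 + 2q^-3 - q^-2 + q^-1
<D> = A^-8 - A^-4 + 2 - A^4 + A^8 - A^12 (w = -4)
1 component over 8 crossings, w = -4
3 Fox colorings among 3^8, |V(-1)| = 7: not tricolorable
why: w = -4 (over 8 crossings) is diagram-only; (-A^3)^(4) removes it from V


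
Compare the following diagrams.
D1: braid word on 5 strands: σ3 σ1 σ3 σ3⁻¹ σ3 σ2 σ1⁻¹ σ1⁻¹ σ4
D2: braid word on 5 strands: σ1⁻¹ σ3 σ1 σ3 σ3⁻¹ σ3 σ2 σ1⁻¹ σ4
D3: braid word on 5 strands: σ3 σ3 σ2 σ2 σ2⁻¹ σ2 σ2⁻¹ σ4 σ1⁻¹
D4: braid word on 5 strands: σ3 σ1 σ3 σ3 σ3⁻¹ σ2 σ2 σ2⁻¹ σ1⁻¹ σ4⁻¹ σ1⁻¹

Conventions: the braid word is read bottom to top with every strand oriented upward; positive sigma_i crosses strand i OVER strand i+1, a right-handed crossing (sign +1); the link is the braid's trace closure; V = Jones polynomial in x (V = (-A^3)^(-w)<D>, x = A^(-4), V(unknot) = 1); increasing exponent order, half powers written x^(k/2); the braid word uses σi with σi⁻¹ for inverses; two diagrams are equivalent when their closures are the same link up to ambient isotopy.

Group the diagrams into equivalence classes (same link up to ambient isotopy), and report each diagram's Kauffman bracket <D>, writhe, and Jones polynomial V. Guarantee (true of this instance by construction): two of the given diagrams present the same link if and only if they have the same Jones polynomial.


grouping into links: {D1, D2, D3, D4}
V(D1) = -x^(1/2) - x^(5/2)  (w +3, c 9, <D> = A^-1 + A^7)
D2 (bracket A^-1 + A^7; 9 crossings at w = +3): V = -x^(1/2) - x^(5/2)
V(D3) = -x^(1/2) - x^(5/2)  [9 crossings, <D> = A^-1 + A^7, w = +3]
V(D4) = -x^(1/2) - x^(5/2)  (w +1, c 11, <D> = A^-7 + A)
why: all 4 diagrams share one V(x), hence one class


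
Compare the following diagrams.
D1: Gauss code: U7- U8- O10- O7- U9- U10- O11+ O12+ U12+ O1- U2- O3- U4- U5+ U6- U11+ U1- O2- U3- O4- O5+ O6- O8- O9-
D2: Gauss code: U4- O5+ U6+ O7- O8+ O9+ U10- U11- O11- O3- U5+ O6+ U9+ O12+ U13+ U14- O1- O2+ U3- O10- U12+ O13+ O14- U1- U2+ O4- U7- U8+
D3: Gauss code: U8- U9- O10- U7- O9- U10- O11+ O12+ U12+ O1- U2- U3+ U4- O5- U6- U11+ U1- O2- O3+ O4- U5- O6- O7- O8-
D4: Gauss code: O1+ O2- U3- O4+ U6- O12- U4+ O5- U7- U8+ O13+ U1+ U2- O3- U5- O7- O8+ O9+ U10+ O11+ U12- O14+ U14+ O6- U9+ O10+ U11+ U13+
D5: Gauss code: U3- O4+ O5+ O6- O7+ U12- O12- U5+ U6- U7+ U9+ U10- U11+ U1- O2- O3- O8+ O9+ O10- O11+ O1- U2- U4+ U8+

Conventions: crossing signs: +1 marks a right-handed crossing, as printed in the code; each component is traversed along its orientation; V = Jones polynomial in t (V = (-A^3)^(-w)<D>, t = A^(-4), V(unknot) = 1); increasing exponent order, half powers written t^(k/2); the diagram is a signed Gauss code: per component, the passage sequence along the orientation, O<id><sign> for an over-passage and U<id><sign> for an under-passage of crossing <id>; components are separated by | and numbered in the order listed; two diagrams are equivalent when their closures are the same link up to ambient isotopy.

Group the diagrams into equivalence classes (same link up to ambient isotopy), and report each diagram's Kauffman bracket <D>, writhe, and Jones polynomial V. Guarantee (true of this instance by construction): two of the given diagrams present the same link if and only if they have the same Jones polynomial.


classes: {D1, D3} | {D2, D4} | {D5}
V(D1) = t^-8 - 2t^-7 + t^-6 - 2t^-5 + 2t^-4 + t^-2  [12 crossings, <D> = A^-10 + 2A^-2 - 2A^2 + A^6 - 2A^10 + A^14, w = -6]
V(D2) = t^-1 - 1 + 2t - 2t^2 + 2t^3 - 2t^4 + t^5  [14 crossings, <D> = A^-20 - 2A^-16 + 2A^-12 - 2A^-8 + 2A^-4 - 1 + A^4, w = 0]
D3 (bracket A^-10 + 2A^-2 - 2A^2 + A^6 - 2A^10 + A^14; 12 crossings at w = -6): V = t^-8 - 2t^-7 + t^-6 - 2t^-5 + 2t^-4 + t^-2
V(D4) = t^-1 - 1 + 2t - 2t^2 + 2t^3 - 2t^4 + t^5  [14 crossings, <D> = A^-14 - 2A^-10 + 2A^-6 - 2A^-2 + 2A^2 - A^6 + A^10, w = +2]
V(D5) = 1  [12 crossings, <D> = 1, w = 0]
insight: 3 values of V(t) split the 5 diagrams


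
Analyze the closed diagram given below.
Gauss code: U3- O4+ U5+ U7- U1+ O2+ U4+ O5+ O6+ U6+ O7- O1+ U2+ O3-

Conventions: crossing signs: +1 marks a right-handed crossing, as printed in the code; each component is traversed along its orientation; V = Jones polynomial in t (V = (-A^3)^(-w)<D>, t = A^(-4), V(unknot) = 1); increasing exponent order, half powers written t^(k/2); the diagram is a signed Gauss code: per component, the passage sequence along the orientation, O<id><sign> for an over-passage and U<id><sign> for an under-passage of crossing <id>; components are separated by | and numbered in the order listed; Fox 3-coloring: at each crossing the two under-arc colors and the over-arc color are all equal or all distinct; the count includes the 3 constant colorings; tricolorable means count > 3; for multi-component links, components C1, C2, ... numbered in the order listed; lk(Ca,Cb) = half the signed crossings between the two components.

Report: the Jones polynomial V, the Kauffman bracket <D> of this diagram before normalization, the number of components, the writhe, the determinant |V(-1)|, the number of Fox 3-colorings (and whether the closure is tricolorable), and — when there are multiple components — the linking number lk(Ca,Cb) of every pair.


V(t) = t + t^3 - t^4
bracket: A^-7 - A^-3 - A^5, w = +3
1 component, writhe +3, over 7 crossings
det 3, colorings 9 of 3^7 — tricolorable
observation: w = +3 shifts under R1 moves; the (-A^3)^(-3) factor cancels that in V


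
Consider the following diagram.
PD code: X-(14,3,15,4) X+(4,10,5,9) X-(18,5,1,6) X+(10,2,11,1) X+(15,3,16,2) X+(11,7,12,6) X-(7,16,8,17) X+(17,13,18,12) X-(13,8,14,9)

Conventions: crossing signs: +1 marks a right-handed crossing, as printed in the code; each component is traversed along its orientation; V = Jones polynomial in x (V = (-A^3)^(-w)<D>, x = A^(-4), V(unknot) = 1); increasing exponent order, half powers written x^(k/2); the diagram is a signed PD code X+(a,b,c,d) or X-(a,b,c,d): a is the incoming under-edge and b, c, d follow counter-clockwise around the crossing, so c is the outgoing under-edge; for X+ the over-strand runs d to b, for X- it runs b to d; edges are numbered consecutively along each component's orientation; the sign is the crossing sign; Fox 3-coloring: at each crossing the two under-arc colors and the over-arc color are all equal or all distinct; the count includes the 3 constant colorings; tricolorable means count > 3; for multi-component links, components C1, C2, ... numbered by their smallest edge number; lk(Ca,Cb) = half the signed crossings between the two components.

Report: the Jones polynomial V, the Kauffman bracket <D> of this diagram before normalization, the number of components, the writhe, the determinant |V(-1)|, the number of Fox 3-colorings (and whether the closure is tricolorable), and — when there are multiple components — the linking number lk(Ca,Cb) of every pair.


Jones polynomial: V(x) = x^-2 - x^-1 + 2 - 2x + x^2 - x^3 + x^4
<D> = -A^-13 + A^-9 - A^-5 + 2A^-1 - 2A^3 + A^7 - A^11; writhe +1
components 1, writhe +1 (9 crossings)
3-colorings: 9 of 3^9, det 9 — tricolorable
note: det 9 = |V(-1)|; divisible by 3, so tricolorable


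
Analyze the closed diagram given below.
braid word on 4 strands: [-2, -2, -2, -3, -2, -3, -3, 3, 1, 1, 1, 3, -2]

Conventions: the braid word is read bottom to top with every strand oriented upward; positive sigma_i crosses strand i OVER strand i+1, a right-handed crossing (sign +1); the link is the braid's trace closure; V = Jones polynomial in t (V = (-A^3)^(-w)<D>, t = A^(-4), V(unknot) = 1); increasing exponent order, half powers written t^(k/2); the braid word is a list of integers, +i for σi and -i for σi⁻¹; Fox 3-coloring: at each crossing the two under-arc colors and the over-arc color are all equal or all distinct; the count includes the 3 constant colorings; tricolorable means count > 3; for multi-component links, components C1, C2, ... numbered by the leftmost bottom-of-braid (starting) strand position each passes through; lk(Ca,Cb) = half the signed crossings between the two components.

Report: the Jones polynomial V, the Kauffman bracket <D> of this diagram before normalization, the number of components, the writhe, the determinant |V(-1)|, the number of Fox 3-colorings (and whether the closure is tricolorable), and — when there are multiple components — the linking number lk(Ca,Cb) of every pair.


V = -t^-6 + t^-5 - 2t^-4 + 3t^-3 - 2t^-2 + 3t^-1 - 1 + t - t^2
<D> = A^-17 - A^-13 + A^-9 - 3A^-5 + 2A^-1 - 3A^3 + 2A^7 - A^11 + A^15 (w = -3)
1 component over 13 crossings, w = -3
9 Fox colorings among 3^13, |V(-1)| = 15: tricolorable
why: the word shrinks to σ2⁻¹ σ2⁻¹ σ2⁻¹ σ3⁻¹ σ2⁻¹ σ3⁻¹ σ1 σ1 σ1 σ3 σ2⁻¹ after cancelling


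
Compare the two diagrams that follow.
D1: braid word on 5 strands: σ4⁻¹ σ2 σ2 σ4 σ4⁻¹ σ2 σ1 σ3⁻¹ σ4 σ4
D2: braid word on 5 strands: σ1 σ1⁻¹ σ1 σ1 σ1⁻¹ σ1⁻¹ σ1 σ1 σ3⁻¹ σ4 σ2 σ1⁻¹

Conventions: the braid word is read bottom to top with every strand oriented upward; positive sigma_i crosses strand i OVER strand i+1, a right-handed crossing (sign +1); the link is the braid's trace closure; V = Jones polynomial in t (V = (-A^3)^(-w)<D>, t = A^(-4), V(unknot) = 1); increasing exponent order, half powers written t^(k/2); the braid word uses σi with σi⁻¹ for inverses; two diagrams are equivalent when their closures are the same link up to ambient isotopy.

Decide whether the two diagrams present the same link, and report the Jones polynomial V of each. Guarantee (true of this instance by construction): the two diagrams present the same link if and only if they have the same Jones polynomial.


equivalent: no
V(D1) = t + t^3 - t^4  (w +4, c 10, <D> = -A^-4 + 1 + A^8)
V(D2) = 1  (w +2, c 12, <D> = A^6)
why: 2 values of V(t) split the 2 diagrams


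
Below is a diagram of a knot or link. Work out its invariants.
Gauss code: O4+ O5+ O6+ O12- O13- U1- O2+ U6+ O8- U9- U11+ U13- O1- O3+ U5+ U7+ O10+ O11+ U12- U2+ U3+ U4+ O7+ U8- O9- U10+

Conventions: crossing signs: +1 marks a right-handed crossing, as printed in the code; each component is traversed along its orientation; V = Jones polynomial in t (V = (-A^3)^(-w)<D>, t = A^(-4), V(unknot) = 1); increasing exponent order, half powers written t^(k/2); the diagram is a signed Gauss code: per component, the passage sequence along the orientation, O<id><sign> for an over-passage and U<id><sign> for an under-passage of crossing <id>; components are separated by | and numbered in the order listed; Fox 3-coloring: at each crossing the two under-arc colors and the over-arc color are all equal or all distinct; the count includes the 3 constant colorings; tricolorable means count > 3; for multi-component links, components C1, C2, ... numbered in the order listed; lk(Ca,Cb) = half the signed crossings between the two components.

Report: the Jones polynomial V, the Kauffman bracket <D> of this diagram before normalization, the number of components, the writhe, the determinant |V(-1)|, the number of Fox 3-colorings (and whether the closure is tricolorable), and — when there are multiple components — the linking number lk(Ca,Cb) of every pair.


V = -t^-1 + 2 - t + 2t^2 - t^3 + t^4 - t^5
<D> = A^-11 - A^-7 + A^-3 - 2A + A^5 - 2A^9 + A^13 (w = +3)
1 component over 13 crossings, w = +3
9 Fox colorings among 3^13, |V(-1)| = 9: tricolorable
why: |V(-1)| = 9: so tricolorable, since 3 divides 9


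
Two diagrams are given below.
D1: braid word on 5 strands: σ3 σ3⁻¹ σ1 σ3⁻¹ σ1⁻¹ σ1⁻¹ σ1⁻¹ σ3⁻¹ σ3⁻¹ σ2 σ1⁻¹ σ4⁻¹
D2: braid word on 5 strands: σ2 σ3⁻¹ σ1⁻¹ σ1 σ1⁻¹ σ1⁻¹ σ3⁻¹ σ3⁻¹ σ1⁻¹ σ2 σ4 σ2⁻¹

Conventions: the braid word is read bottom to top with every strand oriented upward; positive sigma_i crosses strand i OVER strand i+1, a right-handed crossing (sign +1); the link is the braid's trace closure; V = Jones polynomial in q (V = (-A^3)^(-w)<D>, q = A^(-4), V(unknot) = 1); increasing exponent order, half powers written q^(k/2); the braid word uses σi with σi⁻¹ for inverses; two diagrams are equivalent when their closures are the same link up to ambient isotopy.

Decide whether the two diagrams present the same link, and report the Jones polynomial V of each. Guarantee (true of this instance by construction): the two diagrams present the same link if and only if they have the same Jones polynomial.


equivalent: yes
V(D1) = q^-8 - 2q^-7 + q^-6 - 2q^-5 + 2q^-4 + q^-2  (w -6, c 12, <D> = A^-10 + 2A^-2 - 2A^2 + A^6 - 2A^10 + A^14)
D2 (bracket A^-4 + 2A^4 - 2A^8 + A^12 - 2A^16 + A^20; 12 crossings at w = -4): V = q^-8 - 2q^-7 + q^-6 - 2q^-5 + 2q^-4 + q^-2
why: D2 (12 crossings) and D1 (12) are Markov-related braid presentations


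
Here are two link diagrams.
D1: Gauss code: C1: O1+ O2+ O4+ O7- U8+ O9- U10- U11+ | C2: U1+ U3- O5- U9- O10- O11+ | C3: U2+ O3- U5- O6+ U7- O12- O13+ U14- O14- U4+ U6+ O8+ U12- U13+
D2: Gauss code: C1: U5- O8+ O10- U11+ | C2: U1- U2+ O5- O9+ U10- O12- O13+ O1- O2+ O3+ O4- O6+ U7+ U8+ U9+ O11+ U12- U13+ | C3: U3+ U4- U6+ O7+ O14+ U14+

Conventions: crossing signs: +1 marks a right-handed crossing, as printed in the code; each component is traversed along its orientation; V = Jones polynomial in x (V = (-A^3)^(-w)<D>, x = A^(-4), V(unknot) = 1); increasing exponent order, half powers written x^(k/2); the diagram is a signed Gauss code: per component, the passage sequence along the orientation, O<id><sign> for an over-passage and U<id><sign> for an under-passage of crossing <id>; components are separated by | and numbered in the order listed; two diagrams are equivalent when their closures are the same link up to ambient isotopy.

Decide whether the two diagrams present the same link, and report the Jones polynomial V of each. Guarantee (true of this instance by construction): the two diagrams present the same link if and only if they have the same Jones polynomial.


equivalent: no
V(D1) = x^-2 + 2 + x^2  (w 0, c 14, <D> = A^-8 + 2 + A^8)
V(D2) = 1 + x + x^2 + x^3  [14 crossings, <D> = 1 + A^4 + A^8 + A^12, w = +4]
key observation: 2 classes among 2 diagrams; unequal V(x) rules out equality


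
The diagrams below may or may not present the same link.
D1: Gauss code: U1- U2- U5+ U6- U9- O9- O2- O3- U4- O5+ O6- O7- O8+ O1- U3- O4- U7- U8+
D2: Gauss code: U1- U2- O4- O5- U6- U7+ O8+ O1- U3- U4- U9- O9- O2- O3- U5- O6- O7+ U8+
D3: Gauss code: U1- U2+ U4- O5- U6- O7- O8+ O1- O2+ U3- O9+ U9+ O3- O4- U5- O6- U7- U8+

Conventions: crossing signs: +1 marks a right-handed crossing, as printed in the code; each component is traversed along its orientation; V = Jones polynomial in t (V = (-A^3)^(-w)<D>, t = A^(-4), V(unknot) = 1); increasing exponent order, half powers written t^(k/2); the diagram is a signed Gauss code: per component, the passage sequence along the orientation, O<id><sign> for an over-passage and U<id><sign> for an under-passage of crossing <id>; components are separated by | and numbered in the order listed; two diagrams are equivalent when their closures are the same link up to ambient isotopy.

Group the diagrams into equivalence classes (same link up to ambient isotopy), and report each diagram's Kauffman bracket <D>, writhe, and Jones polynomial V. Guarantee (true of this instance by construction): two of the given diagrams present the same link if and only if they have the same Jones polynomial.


grouping into links: {D1, D2, D3}
V(D1) = -t^-4 + t^-3 + t^-1  (w -5, c 9, <D> = -A^-11 - A^-3 + A)
V(D2) = -t^-4 + t^-3 + t^-1  [9 crossings, <D> = -A^-11 - A^-3 + A, w = -5]
D3 (bracket -A^-5 - A^3 + A^7; 9 crossings at w = -3): V = -t^-4 + t^-3 + t^-1
why: one V(t) for all 3 diagrams — one class (guaranteed)


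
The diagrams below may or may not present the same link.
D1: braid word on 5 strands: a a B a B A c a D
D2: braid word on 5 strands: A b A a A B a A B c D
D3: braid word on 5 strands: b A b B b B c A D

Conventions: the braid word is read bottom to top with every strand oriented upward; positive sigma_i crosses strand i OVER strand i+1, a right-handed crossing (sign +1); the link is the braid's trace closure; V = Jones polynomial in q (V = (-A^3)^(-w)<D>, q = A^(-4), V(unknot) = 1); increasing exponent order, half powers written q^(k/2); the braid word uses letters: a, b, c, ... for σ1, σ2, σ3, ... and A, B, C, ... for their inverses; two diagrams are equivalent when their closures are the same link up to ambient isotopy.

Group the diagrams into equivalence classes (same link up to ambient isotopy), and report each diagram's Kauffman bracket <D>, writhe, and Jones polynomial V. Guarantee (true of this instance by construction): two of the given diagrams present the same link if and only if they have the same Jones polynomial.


grouping into links: {D1} | {D2} | {D3}
V(D1) = -q^(-3/2) + q^(-1/2) - 2q^(1/2) + q^(3/2) - 2q^(5/2) + q^(7/2)  (w +1, c 9, <D> = -A^-11 + 2A^-7 - A^-3 + 2A - A^5 + A^9)
D2 (bracket A^-7 - A^-3 + A + A^9; 11 crossings at w = -3): V = -q^(-9/2) - q^(-5/2) + q^(-3/2) - q^(-1/2)
V(D3) = -q^(-5/2) - q^(-1/2)  [9 crossings, <D> = A^-1 + A^7, w = -1]
why: comparing 3 Jones polynomials yields 3 groups


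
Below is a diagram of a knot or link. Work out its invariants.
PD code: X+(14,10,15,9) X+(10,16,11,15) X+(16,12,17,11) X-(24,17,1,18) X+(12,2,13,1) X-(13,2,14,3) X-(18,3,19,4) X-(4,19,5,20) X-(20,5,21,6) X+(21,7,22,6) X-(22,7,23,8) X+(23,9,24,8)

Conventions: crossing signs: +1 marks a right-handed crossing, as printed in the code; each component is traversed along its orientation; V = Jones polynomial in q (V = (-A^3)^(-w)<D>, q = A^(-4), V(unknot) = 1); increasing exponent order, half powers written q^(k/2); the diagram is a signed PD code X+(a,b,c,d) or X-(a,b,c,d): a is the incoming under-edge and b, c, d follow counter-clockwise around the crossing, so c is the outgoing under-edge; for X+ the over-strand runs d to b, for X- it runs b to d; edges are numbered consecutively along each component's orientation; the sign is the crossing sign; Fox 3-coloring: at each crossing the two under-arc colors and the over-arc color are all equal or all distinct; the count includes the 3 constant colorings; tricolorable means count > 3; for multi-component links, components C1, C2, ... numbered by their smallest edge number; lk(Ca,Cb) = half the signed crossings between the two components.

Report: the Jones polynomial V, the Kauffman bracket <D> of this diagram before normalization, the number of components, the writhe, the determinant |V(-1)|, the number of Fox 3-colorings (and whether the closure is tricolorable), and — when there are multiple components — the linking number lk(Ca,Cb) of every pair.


Jones polynomial: V(q) = -q^-3 + q^-2 - q^-1 + 3 - q + q^2 - q^3
<D> = -A^-12 + A^-8 - A^-4 + 3 - A^4 + A^8 - A^12; writhe 0
components 1, writhe 0 (12 crossings)
3-colorings: 27 of 3^12, det 9 — tricolorable
note: palindromic: swapping q for 1/q fixes V


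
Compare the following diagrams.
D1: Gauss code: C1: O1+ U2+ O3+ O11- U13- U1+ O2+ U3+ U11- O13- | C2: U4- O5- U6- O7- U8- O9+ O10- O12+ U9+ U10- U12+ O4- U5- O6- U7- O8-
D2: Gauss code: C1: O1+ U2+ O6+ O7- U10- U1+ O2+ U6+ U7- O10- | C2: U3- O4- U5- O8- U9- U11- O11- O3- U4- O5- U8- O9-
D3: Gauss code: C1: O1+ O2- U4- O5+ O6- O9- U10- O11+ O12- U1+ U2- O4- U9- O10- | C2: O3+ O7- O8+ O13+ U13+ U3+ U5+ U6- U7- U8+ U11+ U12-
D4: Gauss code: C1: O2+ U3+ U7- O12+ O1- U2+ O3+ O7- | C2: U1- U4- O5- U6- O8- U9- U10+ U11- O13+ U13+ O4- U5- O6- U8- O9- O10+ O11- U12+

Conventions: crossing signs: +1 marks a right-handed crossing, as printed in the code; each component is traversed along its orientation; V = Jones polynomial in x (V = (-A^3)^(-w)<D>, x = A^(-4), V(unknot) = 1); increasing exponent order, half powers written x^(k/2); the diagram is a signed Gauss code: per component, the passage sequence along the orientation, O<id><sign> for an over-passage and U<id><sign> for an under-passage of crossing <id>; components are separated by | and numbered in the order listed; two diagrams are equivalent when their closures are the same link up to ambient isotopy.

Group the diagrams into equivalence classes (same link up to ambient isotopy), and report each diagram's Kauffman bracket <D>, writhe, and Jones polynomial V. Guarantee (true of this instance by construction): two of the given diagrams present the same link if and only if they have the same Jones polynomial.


classes: {D1, D2, D4} | {D3}
V(D1) = x^(-15/2) - x^(-7/2) - x^(-5/2) - x^(-3/2)  [13 crossings, <D> = A^-3 + A + A^5 - A^21, w = -3]
V(D2) = x^(-15/2) - x^(-7/2) - x^(-5/2) - x^(-3/2)  (w -5, c 11, <D> = A^-9 + A^-5 + A^-1 - A^15)
V(D3) = x^(-9/2) - x^(-5/2) - x^(-3/2) - x^(-1/2)  (w -1, c 13, <D> = A^-1 + A^3 + A^7 - A^15)
D4 (bracket A^-3 + A + A^5 - A^21; 13 crossings at w = -3): V = x^(-15/2) - x^(-7/2) - x^(-5/2) - x^(-3/2)
insight: comparing 4 Jones polynomials yields 2 groups


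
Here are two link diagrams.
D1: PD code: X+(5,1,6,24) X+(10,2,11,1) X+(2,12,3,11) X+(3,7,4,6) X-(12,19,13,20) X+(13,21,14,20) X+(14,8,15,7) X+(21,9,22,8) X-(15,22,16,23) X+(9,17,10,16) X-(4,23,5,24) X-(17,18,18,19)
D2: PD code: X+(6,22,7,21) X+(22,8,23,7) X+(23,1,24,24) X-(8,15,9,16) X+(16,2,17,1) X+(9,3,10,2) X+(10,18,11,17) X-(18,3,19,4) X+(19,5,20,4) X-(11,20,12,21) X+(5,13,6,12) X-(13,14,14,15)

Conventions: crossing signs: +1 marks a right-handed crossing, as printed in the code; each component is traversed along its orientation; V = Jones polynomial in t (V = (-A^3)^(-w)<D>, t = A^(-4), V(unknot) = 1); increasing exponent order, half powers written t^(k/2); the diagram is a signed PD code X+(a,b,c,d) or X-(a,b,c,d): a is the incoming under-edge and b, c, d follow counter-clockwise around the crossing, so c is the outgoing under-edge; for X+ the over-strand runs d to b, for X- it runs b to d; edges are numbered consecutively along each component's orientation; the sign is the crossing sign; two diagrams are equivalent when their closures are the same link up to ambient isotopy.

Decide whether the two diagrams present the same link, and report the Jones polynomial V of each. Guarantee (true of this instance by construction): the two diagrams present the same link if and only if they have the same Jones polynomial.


equivalent: yes
V(D1) = t - t^2 + 2t^3 - t^4 + t^5 - t^6  (w +4, c 12, <D> = -A^-12 + A^-8 - A^-4 + 2 - A^4 + A^8)
D2 (bracket -A^-12 + A^-8 - A^-4 + 2 - A^4 + A^8; 12 crossings at w = +4): V = t - t^2 + 2t^3 - t^4 + t^5 - t^6
why: from 12 to 12 crossings by R-moves: one link, two diagrams


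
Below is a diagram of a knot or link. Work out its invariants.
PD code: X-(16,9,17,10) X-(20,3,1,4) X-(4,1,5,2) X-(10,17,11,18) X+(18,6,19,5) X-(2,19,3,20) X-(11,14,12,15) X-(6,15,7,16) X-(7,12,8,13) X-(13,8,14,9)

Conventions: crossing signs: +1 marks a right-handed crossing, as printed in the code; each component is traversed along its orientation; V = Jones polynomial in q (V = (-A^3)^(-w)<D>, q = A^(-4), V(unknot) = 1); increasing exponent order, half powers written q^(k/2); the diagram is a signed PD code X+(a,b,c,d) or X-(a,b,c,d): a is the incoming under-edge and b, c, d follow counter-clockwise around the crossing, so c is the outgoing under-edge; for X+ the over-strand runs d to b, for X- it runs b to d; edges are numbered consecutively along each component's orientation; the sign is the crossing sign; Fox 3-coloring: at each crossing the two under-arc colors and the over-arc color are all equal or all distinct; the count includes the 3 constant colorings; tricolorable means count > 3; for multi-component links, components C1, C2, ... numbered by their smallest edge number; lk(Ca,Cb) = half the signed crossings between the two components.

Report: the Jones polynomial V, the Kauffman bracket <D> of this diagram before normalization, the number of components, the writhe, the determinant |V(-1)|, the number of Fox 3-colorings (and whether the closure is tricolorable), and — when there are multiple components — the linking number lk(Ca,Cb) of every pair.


V(q) = q^-11 - 2q^-10 + 2q^-9 - 3q^-8 + 2q^-7 - 2q^-6 + 2q^-5 + q^-3
bracket: A^-12 + 2A^-4 - 2 + 2A^4 - 3A^8 + 2A^12 - 2A^16 + A^20, w = -8
1 component, writhe -8, over 10 crossings
det 15, colorings 9 of 3^10 — tricolorable
observation: V spans 8 powers of q: at least 8 crossings in any diagram


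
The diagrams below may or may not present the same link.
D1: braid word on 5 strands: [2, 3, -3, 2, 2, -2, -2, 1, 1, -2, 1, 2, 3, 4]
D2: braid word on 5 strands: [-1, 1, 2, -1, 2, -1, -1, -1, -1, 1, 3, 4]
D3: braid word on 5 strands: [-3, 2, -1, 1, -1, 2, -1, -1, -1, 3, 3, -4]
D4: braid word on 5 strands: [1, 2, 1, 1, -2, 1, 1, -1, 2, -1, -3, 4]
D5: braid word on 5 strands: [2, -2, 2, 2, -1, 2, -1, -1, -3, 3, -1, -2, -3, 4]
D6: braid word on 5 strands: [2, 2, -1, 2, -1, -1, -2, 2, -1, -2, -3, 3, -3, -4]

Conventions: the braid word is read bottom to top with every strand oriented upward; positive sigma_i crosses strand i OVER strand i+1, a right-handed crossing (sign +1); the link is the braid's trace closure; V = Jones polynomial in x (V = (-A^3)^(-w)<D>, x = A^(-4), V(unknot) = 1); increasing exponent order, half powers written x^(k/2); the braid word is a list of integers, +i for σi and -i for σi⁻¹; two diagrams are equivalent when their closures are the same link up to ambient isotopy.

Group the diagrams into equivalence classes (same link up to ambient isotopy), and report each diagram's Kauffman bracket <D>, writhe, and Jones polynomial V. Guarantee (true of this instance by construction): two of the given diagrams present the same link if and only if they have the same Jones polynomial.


equivalence classes: {D1, D4} | {D2, D3, D5, D6}
D1 (bracket -A^-6 + A^-2 - A^2 + 2A^6 - A^10 + A^14; 14 crossings at w = +6): V = x - x^2 + 2x^3 - x^4 + x^5 - x^6
V(D2) = x^-5 - 2x^-4 + 2x^-3 - 2x^-2 + 2x^-1 - 1 + x  (w 0, c 12, <D> = A^-4 - 1 + 2A^4 - 2A^8 + 2A^12 - 2A^16 + A^20)
V(D3) = x^-5 - 2x^-4 + 2x^-3 - 2x^-2 + 2x^-1 - 1 + x  (w -2, c 12, <D> = A^-10 - A^-6 + 2A^-2 - 2A^2 + 2A^6 - 2A^10 + A^14)
D4 (bracket -A^-12 + A^-8 - A^-4 + 2 - A^4 + A^8; 12 crossings at w = +4): V = x - x^2 + 2x^3 - x^4 + x^5 - x^6
D5 (bracket A^-10 - A^-6 + 2A^-2 - 2A^2 + 2A^6 - 2A^10 + A^14; 14 crossings at w = -2): V = x^-5 - 2x^-4 + 2x^-3 - 2x^-2 + 2x^-1 - 1 + x
D6 (bracket A^-16 - A^-12 + 2A^-8 - 2A^-4 + 2 - 2A^4 + A^8; 14 crossings at w = -4): V = x^-5 - 2x^-4 + 2x^-3 - 2x^-2 + 2x^-1 - 1 + x
key observation: 2 classes among 6 diagrams; unequal V(x) rules out equality


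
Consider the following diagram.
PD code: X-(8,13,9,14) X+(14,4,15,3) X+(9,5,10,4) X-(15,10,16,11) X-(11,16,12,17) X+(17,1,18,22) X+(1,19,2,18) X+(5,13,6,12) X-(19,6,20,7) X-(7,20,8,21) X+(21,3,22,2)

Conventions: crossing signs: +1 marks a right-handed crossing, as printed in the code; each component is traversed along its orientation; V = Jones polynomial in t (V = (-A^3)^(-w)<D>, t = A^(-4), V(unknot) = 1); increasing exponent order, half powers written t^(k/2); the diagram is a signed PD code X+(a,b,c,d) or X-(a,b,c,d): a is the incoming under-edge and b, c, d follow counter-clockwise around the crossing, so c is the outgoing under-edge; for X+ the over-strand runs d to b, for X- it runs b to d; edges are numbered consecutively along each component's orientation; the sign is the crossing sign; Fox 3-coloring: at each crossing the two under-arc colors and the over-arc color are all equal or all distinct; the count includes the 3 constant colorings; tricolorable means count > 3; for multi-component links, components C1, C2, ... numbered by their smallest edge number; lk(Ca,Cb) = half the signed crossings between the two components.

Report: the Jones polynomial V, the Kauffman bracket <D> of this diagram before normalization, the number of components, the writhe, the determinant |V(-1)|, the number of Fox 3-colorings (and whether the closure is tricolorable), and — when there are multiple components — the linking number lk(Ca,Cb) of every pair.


V(t) = t^-4 - 3t^-3 + 5t^-2 - 6t^-1 + 7 - 6t + 5t^2 - 3t^3 + t^4
bracket: -A^-13 + 3A^-9 - 5A^-5 + 6A^-1 - 7A^3 + 6A^7 - 5A^11 + 3A^15 - A^19, w = +1
1 component, writhe +1, over 11 crossings
det 37, colorings 3 of 3^11 — not tricolorable
observation: det 37 = |V(-1)|; not divisible by 3, so not tricolorable


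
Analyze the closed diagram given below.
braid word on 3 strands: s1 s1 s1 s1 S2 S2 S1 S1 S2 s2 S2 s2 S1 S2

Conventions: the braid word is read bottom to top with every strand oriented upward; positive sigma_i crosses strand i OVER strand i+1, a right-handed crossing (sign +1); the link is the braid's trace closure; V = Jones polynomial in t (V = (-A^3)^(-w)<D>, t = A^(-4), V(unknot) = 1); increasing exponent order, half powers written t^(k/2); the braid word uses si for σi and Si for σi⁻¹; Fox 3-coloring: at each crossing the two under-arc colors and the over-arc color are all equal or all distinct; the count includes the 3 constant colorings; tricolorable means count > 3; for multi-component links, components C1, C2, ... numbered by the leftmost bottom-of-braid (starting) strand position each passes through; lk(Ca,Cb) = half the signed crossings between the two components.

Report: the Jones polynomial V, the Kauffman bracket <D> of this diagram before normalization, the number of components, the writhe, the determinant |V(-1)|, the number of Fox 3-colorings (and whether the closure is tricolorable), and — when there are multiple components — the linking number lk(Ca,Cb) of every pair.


Jones polynomial: V(t) = t^-6 - 2t^-5 + 2t^-4 - 3t^-3 + 4t^-2 - 3t^-1 + 3 - 2t + t^2
<D> = A^-14 - 2A^-10 + 3A^-6 - 3A^-2 + 4A^2 - 3A^6 + 2A^10 - 2A^14 + A^18; writhe -2
components 1, writhe -2 (14 crossings)
3-colorings: 9 of 3^14, det 21 — tricolorable
note: V spans 8 powers of t: at least 8 crossings in any diagram


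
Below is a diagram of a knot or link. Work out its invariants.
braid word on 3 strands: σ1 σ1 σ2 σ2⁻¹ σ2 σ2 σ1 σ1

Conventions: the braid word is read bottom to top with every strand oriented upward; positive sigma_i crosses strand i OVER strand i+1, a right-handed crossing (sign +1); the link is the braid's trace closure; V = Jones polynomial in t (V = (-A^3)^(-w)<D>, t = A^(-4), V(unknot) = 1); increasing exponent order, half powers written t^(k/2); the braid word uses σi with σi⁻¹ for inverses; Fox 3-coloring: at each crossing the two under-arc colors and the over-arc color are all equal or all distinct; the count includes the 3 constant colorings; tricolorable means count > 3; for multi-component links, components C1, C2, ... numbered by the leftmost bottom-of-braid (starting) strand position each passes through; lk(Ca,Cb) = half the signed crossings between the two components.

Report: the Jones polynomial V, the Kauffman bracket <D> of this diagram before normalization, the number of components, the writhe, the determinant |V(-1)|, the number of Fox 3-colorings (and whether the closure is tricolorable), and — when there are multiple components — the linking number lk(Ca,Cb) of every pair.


V = t^2 + 2t^4 - t^5 + 2t^6 - t^7 + t^8
<D> = A^-14 - A^-10 + 2A^-6 - A^-2 + 2A^2 + A^10 (w = +6)
3 components over 8 crossings, w = +6
lk(C1,C2): +2
lk(C1,C3) = 0
linking number lk(C2,C3) = +1
3 Fox colorings among 3^8, |V(-1)| = 8: not tricolorable
why: the span of V is 6, within the link bound 8 + 3 - 1


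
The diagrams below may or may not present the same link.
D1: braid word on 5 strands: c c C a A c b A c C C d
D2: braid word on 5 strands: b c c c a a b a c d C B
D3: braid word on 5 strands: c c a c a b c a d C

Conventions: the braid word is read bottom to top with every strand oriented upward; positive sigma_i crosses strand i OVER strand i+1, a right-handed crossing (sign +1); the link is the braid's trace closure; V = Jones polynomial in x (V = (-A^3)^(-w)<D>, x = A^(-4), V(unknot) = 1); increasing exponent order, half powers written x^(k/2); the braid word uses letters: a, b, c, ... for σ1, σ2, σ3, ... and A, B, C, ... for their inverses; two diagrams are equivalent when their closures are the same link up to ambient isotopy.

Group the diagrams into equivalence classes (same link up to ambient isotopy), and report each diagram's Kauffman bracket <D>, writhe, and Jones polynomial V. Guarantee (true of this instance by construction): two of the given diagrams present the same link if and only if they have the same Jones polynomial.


equivalence classes: {D1} | {D2, D3}
D1 (bracket A^6; 12 crossings at w = +2): V = 1
V(D2) = x^2 + 2x^4 - 2x^5 + x^6 - 2x^7 + x^8  [12 crossings, <D> = A^-8 - 2A^-4 + 1 - 2A^4 + 2A^8 + A^16, w = +8]
V(D3) = x^2 + 2x^4 - 2x^5 + x^6 - 2x^7 + x^8  [10 crossings, <D> = A^-8 - 2A^-4 + 1 - 2A^4 + 2A^8 + A^16, w = +8]
key observation: comparing 3 Jones polynomials yields 2 groups


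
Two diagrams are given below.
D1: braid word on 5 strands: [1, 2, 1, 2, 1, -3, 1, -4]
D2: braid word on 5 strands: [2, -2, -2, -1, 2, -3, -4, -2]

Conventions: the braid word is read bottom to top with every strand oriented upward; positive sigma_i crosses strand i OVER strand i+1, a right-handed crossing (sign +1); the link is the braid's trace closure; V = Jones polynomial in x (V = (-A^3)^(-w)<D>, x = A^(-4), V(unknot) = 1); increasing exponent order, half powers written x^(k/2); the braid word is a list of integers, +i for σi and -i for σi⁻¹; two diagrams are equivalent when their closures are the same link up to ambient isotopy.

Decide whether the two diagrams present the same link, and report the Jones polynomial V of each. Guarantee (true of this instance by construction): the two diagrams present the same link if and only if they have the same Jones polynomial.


equivalent: no
V(D1) = x^2 + x^4 - x^5 + x^6 - x^7  (w +4, c 8, <D> = -A^-16 + A^-12 - A^-8 + A^-4 + A^4)
V(D2) = 1  [8 crossings, <D> = A^-12, w = -4]
key observation: 2 values of V(x) split the 2 diagrams


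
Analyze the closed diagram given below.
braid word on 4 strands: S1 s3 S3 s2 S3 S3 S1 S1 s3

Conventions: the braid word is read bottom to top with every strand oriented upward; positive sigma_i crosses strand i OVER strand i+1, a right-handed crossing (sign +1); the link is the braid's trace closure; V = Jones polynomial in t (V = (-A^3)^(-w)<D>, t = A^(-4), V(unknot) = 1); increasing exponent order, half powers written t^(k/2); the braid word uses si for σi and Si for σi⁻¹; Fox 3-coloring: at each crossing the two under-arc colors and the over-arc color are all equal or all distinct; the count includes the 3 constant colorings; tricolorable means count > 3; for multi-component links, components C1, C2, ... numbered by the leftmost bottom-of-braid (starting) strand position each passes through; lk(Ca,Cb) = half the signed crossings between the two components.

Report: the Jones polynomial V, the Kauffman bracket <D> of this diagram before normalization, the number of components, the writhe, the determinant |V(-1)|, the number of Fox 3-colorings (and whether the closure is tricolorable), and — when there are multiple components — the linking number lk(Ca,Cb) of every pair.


V(t) = -t^-4 + t^-3 + t^-1
bracket: -A^-5 - A^3 + A^7, w = -3
1 component, writhe -3, over 9 crossings
det 3, colorings 9 of 3^9 — tricolorable
observation: w = -3 shifts under R1 moves; the (-A^3)^(3) factor cancels that in V


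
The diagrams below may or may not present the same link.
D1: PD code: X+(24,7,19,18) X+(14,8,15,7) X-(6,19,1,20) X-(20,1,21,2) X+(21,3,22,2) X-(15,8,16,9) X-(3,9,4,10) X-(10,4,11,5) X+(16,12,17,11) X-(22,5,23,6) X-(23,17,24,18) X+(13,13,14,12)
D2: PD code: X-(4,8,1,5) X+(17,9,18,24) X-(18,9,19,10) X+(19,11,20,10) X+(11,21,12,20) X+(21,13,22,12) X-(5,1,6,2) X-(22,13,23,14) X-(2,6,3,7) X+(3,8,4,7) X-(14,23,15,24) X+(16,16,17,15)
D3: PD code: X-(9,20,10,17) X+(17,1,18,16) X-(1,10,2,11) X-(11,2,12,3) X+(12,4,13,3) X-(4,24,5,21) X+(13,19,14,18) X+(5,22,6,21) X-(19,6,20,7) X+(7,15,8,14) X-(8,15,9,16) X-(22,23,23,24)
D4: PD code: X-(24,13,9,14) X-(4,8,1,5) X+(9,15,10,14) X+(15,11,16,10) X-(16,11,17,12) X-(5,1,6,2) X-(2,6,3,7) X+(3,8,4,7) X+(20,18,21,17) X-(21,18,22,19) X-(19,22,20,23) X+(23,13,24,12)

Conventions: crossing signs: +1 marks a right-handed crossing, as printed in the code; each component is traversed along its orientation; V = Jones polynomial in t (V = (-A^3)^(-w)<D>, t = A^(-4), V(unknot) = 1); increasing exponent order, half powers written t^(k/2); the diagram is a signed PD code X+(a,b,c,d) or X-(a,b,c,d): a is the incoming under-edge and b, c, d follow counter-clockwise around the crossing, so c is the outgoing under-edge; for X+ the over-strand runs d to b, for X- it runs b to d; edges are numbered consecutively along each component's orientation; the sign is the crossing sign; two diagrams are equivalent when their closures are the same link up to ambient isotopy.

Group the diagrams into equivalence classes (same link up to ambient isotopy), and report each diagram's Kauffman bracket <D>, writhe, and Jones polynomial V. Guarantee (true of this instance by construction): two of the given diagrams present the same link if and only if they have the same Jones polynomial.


grouping into links: {D1} | {D2, D4} | {D3}
V(D1) = t^-5 + 2t^-3 + t^-1  (w -2, c 12, <D> = A^-2 + 2A^6 + A^14)
V(D2) = t^-3 + t^-2 + t^-1 + 1  (w 0, c 12, <D> = 1 + A^4 + A^8 + A^12)
D3 (bracket A^-14 + A^-6 + A^-2 + A^2 + A^6 - A^10; 12 crossings at w = -2): V = -t^-4 + t^-3 + t^-2 + t^-1 + 1 + t^2
V(D4) = t^-3 + t^-2 + t^-1 + 1  [12 crossings, <D> = A^-6 + A^-2 + A^2 + A^6, w = -2]
why: V(t) takes 3 values over 4 diagrams, fixing the grouping
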